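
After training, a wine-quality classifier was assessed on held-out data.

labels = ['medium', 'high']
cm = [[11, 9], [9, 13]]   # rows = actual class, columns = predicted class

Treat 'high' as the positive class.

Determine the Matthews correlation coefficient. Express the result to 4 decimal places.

0.1409

MCC = (TP·TN − FP·FN) / √((TP+FP)(TP+FN)(TN+FP)(TN+FN))
Numerator = 13·11 − 9·9 = 62
Denominator = √(22·22·20·20) = √193600 = 440.0000
MCC = 62 / 440.0000 = 0.1409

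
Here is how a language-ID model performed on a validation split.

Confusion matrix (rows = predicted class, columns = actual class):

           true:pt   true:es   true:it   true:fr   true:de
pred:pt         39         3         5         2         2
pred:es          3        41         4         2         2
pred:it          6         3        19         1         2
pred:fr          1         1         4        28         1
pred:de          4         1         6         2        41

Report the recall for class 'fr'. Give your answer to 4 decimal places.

0.8000

One-vs-rest for 'fr': TP = diagonal; FP = other classes predicted 'fr'; FN = 'fr' predicted as other.
recall = TP/(TP+FN).
fr: TP=28, FN=2+2+1+2=7 → 28/35 = 0.80000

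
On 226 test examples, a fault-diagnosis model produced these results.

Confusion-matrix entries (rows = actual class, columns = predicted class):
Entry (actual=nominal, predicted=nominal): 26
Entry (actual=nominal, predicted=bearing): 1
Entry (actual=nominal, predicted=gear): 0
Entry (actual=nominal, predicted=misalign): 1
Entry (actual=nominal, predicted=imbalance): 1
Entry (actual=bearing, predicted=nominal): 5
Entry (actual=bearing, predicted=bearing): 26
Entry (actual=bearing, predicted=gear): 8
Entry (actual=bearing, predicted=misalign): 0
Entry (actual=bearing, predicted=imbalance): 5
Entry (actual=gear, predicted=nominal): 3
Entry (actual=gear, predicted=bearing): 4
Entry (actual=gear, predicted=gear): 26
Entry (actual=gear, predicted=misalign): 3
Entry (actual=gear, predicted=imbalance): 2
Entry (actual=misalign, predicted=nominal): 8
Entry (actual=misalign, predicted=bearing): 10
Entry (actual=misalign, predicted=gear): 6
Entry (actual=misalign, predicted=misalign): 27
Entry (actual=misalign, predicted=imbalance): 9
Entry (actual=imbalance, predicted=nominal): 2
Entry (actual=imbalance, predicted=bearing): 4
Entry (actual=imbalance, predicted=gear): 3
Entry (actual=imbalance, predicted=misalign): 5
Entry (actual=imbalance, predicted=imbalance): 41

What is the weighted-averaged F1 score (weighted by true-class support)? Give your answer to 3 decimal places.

Per-class F1 score (2·TP/(2·TP+FP+FN)):
  nominal: TP=26, FP=5+3+8+2=18, FN=1+0+1+1=3 → 52/73 = 0.7123
  bearing: TP=26, FP=1+4+10+4=19, FN=5+8+0+5=18 → 52/89 = 0.5843
  gear: TP=26, FP=0+8+6+3=17, FN=3+4+3+2=12 → 52/81 = 0.6420
  misalign: TP=27, FP=1+0+3+5=9, FN=8+10+6+9=33 → 54/96 = 0.5625
  imbalance: TP=41, FP=1+5+2+9=17, FN=2+4+3+5=14 → 82/113 = 0.7257
Weighted-F1 score = Σ (supportᵢ/N)·F1 scoreᵢ with N=226: (29/226)·0.7123 + (44/226)·0.5843 + (38/226)·0.6420 + (60/226)·0.5625 + (55/226)·0.7257 = 0.639

0.639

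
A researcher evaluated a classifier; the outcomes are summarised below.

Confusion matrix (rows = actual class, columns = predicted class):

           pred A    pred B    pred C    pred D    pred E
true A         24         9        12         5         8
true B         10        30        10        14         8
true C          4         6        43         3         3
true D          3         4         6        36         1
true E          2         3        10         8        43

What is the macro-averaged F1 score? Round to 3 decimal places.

0.572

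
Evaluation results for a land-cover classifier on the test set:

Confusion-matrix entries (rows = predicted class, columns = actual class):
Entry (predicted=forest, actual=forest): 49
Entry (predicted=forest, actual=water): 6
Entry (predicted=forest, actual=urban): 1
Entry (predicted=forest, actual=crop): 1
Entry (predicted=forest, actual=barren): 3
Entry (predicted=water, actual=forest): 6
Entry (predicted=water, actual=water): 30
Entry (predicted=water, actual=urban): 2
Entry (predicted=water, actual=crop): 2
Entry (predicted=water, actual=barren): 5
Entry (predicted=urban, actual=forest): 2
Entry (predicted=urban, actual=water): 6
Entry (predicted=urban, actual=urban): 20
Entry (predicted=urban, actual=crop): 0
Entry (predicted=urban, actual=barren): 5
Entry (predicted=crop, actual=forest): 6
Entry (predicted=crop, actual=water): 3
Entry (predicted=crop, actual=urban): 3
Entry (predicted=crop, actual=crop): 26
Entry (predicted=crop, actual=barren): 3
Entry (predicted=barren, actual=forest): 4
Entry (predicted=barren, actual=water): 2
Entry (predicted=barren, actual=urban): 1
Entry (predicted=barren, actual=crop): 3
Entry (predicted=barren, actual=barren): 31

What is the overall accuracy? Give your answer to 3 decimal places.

0.709

Accuracy = trace / total = (49+30+20+26+31=156) / 220 = 156/220 = 0.709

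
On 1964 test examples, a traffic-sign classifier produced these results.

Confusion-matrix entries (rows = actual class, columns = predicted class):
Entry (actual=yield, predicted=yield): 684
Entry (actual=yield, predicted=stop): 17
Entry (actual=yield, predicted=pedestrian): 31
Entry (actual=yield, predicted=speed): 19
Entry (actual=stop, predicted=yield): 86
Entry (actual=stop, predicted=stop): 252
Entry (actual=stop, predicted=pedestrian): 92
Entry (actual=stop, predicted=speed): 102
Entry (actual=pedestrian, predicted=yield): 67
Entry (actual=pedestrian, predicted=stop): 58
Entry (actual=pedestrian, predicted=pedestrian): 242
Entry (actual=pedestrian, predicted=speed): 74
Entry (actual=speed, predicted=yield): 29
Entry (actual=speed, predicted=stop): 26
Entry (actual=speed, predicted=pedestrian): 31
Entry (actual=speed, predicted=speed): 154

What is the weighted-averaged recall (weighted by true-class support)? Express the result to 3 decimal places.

Per-class recall (TP/(TP+FN)):
  yield: TP=684, FN=17+31+19=67 → 684/751 = 0.9108
  stop: TP=252, FN=86+92+102=280 → 252/532 = 0.4737
  pedestrian: TP=242, FN=67+58+74=199 → 242/441 = 0.5488
  speed: TP=154, FN=29+26+31=86 → 154/240 = 0.6417
Weighted-recall = Σ (supportᵢ/N)·recallᵢ with N=1964: (751/1964)·0.9108 + (532/1964)·0.4737 + (441/1964)·0.5488 + (240/1964)·0.6417 = 0.678

0.678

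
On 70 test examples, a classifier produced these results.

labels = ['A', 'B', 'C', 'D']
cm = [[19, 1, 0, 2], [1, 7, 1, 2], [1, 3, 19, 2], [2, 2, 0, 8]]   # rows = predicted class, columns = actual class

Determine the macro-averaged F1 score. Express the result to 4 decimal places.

0.7219

Per-class F1 score (2·TP/(2·TP+FP+FN)):
  A: TP=19, FP=1+0+2=3, FN=1+1+2=4 → 38/45 = 0.84444
  B: TP=7, FP=1+1+2=4, FN=1+3+2=6 → 14/24 = 0.58333
  C: TP=19, FP=1+3+2=6, FN=0+1+0=1 → 38/45 = 0.84444
  D: TP=8, FP=2+2+0=4, FN=2+2+2=6 → 16/26 = 0.61538
Macro-F1 score = mean = (0.84444 + 0.58333 + 0.84444 + 0.61538) / 4 = 0.7219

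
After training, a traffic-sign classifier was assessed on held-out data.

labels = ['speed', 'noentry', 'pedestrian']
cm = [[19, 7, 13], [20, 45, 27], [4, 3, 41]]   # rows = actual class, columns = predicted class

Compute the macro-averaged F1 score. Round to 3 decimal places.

0.570

Per-class F1 score (2·TP/(2·TP+FP+FN)):
  speed: TP=19, FP=20+4=24, FN=7+13=20 → 38/82 = 0.4634
  noentry: TP=45, FP=7+3=10, FN=20+27=47 → 90/147 = 0.6122
  pedestrian: TP=41, FP=13+27=40, FN=4+3=7 → 82/129 = 0.6357
Macro-F1 score = mean = (0.4634 + 0.6122 + 0.6357) / 3 = 0.570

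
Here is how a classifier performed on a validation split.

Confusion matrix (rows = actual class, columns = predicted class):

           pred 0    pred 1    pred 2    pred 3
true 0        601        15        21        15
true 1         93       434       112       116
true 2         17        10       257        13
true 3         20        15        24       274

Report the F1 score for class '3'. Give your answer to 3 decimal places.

0.730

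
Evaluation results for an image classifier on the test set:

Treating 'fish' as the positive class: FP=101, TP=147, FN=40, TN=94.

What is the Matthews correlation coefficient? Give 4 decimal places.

0.2809

MCC = (TP·TN − FP·FN) / √((TP+FP)(TP+FN)(TN+FP)(TN+FN))
Numerator = 147·94 − 101·40 = 9778
Denominator = √(248·187·195·134) = √1211804880 = 34810.9879
MCC = 9778 / 34810.9879 = 0.2809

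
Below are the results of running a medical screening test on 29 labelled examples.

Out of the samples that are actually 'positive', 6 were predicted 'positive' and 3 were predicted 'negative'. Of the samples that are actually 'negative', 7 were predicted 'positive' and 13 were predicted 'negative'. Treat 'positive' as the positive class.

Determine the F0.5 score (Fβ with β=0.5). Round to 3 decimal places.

0.492

Fβ = (1+β²)·TP / ((1+β²)·TP + β²·FN + FP), with β²=1/4
= 1.25·6 / (1.25·6 + 0.25·3 + 7) = 0.492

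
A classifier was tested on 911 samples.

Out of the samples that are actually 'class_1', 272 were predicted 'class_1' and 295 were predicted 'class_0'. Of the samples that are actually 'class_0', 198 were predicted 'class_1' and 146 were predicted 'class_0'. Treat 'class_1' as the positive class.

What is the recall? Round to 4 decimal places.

Recall = TP/(TP+FN) = 272/(272+295) = 272/567 = 0.4797

0.4797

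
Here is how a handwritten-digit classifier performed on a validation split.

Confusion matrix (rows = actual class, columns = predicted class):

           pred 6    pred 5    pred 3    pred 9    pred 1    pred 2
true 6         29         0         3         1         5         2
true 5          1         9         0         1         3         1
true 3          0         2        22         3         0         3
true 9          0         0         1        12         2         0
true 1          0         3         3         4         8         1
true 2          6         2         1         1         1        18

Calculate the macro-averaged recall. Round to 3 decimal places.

Per-class recall (TP/(TP+FN)):
  6: TP=29, FN=0+3+1+5+2=11 → 29/40 = 0.7250
  5: TP=9, FN=1+0+1+3+1=6 → 9/15 = 0.6000
  3: TP=22, FN=0+2+3+0+3=8 → 22/30 = 0.7333
  9: TP=12, FN=0+0+1+2+0=3 → 12/15 = 0.8000
  1: TP=8, FN=0+3+3+4+1=11 → 8/19 = 0.4211
  2: TP=18, FN=6+2+1+1+1=11 → 18/29 = 0.6207
Macro-recall = mean = (0.7250 + 0.6000 + 0.7333 + 0.8000 + 0.4211 + 0.6207) / 6 = 0.650

0.650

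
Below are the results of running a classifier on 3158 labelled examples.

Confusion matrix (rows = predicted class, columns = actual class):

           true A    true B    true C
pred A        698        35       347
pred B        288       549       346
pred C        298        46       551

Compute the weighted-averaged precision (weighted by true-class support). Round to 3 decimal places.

0.598

Per-class precision (TP/(TP+FP)):
  A: TP=698, FP=35+347=382 → 698/1080 = 0.6463
  B: TP=549, FP=288+346=634 → 549/1183 = 0.4641
  C: TP=551, FP=298+46=344 → 551/895 = 0.6156
Weighted-precision = Σ (supportᵢ/N)·precisionᵢ with N=3158: (1284/3158)·0.6463 + (630/3158)·0.4641 + (1244/3158)·0.6156 = 0.598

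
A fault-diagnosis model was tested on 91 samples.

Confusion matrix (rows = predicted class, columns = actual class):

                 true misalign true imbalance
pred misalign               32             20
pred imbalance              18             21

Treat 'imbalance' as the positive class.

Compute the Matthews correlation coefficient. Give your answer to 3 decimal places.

0.153

MCC = (TP·TN − FP·FN) / √((TP+FP)(TP+FN)(TN+FP)(TN+FN))
Numerator = 21·32 − 18·20 = 312
Denominator = √(39·41·50·52) = √4157400 = 2038.9703
MCC = 312 / 2038.9703 = 0.153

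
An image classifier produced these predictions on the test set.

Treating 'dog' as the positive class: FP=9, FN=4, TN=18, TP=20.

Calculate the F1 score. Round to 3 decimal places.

0.755

Precision = TP/(TP+FP) = 20/29 = 0.6897
Recall = TP/(TP+FN) = 20/24 = 0.8333
F1 = 2·TP/(2·TP+FP+FN) = 40/53 = 0.755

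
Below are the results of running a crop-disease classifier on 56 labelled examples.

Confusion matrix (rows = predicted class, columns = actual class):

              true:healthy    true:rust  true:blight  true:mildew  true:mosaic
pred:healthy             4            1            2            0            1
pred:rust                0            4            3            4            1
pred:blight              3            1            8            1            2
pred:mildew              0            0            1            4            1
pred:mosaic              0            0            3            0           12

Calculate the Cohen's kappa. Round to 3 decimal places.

0.450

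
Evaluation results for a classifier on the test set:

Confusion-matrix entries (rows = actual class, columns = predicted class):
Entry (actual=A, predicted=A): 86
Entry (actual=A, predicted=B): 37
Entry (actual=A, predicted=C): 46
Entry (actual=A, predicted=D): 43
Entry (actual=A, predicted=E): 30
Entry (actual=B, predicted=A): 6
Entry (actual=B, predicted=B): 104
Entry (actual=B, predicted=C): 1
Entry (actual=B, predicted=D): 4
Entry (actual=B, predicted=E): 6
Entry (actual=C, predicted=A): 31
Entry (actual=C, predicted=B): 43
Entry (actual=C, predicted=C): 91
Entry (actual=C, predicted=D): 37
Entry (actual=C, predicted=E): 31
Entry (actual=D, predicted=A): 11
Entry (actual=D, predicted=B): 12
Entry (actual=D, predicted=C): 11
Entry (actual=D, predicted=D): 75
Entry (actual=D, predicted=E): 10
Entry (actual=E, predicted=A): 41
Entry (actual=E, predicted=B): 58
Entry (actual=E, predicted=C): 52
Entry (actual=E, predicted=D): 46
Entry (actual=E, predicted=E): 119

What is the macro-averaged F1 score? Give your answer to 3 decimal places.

0.463

Per-class F1 score (2·TP/(2·TP+FP+FN)):
  A: TP=86, FP=6+31+11+41=89, FN=37+46+43+30=156 → 172/417 = 0.4125
  B: TP=104, FP=37+43+12+58=150, FN=6+1+4+6=17 → 208/375 = 0.5547
  C: TP=91, FP=46+1+11+52=110, FN=31+43+37+31=142 → 182/434 = 0.4194
  D: TP=75, FP=43+4+37+46=130, FN=11+12+11+10=44 → 150/324 = 0.4630
  E: TP=119, FP=30+6+31+10=77, FN=41+58+52+46=197 → 238/512 = 0.4648
Macro-F1 score = mean = (0.4125 + 0.5547 + 0.4194 + 0.4630 + 0.4648) / 5 = 0.463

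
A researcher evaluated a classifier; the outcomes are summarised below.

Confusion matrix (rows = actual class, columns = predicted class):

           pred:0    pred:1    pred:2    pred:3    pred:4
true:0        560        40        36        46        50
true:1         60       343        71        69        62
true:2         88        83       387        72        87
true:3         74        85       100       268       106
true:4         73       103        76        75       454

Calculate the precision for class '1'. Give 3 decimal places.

Treat '1' as positive and all other classes as negative.
precision = TP/(TP+FP).
1: TP=343, FP=40+83+85+103=311 → 343/654 = 0.5245

0.524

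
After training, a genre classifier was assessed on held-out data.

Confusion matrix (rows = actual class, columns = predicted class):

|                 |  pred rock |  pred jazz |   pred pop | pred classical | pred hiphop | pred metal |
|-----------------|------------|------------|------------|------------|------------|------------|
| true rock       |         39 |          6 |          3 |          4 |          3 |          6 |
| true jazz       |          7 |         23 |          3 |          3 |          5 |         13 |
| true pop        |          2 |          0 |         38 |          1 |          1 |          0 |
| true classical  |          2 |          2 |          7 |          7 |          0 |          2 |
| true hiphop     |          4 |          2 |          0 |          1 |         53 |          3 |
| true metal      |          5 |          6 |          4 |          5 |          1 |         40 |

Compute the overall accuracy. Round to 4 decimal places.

0.6645

Accuracy = trace / total = (39+23+38+7+53+40=200) / 301 = 200/301 = 0.6645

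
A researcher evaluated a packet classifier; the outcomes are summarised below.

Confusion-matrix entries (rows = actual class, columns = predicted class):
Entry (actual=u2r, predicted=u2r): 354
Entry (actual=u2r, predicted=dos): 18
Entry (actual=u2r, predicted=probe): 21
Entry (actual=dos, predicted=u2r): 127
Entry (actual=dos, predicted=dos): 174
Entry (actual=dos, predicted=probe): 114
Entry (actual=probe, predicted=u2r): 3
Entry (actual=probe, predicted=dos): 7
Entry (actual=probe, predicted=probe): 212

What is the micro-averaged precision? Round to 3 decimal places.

0.718

Micro-averaging pools counts across classes: ΣTP=740, ΣFP=290, ΣFN=290.
Micro-precision = TP/(TP+FP) on pooled counts = 0.718 (equals overall accuracy in single-label multiclass).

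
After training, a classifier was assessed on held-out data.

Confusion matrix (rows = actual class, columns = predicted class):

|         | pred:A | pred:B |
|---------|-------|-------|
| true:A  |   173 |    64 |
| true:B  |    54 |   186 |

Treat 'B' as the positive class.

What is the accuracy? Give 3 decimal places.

Accuracy = (TP+TN)/N = (186+173)/477 = 0.753

0.753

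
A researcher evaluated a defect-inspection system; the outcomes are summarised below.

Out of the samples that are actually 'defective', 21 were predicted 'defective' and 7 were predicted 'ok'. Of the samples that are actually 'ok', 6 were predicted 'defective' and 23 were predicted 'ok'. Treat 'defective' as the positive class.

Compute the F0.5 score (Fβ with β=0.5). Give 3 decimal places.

0.772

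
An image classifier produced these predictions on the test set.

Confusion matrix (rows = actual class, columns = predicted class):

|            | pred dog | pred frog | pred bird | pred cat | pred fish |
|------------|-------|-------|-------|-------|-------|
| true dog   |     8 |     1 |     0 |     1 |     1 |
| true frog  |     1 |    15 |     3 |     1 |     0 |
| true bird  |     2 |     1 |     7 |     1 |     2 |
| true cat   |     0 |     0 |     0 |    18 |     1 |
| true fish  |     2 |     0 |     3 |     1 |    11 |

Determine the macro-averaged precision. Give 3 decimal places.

Per-class precision (TP/(TP+FP)):
  dog: TP=8, FP=1+2+0+2=5 → 8/13 = 0.6154
  frog: TP=15, FP=1+1+0+0=2 → 15/17 = 0.8824
  bird: TP=7, FP=0+3+0+3=6 → 7/13 = 0.5385
  cat: TP=18, FP=1+1+1+1=4 → 18/22 = 0.8182
  fish: TP=11, FP=1+0+2+1=4 → 11/15 = 0.7333
Macro-precision = mean = (0.6154 + 0.8824 + 0.5385 + 0.8182 + 0.7333) / 5 = 0.718

0.718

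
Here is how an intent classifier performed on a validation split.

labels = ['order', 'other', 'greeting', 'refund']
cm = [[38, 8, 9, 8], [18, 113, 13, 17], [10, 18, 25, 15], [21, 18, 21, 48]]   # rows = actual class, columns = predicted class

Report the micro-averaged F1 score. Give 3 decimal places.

Micro-averaging pools counts across classes: ΣTP=224, ΣFP=176, ΣFN=176.
Micro-F1 score = 2·TP/(2·TP+FP+FN) on pooled counts = 0.560 (equals overall accuracy in single-label multiclass).

0.560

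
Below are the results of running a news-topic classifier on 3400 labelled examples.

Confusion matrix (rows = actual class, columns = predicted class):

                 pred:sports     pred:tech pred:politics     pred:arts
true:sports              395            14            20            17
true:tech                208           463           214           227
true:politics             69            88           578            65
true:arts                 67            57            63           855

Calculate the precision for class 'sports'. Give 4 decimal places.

0.5345

Take TP from the diagonal, FP from the rest of the 'sports' prediction marginal, FN from the rest of the 'sports' actual marginal.
precision = TP/(TP+FP).
sports: TP=395, FP=208+69+67=344 → 395/739 = 0.53451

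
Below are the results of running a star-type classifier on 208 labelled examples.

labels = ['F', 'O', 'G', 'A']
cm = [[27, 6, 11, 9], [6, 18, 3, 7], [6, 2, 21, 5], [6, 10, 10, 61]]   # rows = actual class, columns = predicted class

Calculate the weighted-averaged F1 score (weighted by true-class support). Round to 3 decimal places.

0.613

Per-class F1 score (2·TP/(2·TP+FP+FN)):
  F: TP=27, FP=6+6+6=18, FN=6+11+9=26 → 54/98 = 0.5510
  O: TP=18, FP=6+2+10=18, FN=6+3+7=16 → 36/70 = 0.5143
  G: TP=21, FP=11+3+10=24, FN=6+2+5=13 → 42/79 = 0.5316
  A: TP=61, FP=9+7+5=21, FN=6+10+10=26 → 122/169 = 0.7219
Weighted-F1 score = Σ (supportᵢ/N)·F1 scoreᵢ with N=208: (53/208)·0.5510 + (34/208)·0.5143 + (34/208)·0.5316 + (87/208)·0.7219 = 0.613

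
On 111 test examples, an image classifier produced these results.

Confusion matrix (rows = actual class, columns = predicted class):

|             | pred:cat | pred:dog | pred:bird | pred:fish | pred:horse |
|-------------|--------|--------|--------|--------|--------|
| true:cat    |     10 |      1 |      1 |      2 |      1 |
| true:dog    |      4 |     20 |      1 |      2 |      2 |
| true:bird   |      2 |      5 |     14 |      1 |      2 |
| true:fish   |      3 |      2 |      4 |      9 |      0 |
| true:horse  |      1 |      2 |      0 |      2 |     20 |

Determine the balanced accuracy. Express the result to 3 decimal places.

0.648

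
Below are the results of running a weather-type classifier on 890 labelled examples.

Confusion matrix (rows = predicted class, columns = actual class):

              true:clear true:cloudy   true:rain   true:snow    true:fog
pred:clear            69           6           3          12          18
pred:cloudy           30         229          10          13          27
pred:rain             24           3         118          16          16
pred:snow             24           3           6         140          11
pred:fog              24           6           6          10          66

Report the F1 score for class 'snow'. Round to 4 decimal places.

0.7467

One-vs-rest for 'snow': TP = diagonal; FP = other classes predicted 'snow'; FN = 'snow' predicted as other.
F1 score = 2·TP/(2·TP+FP+FN).
snow: TP=140, FP=24+3+6+11=44, FN=12+13+16+10=51 → 280/375 = 0.74667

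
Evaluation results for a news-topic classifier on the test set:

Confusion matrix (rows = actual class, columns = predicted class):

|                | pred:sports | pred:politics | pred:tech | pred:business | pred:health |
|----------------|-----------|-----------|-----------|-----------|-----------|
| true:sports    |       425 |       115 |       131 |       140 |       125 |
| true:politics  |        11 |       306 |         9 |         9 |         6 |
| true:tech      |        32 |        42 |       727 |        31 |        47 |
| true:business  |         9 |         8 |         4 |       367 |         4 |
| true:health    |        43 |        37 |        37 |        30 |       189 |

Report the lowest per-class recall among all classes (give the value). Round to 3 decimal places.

0.454

Per-class recall (TP/(TP+FN)):
  sports: TP=425, FN=115+131+140+125=511 → 425/936 = 0.4541
  politics: TP=306, FN=11+9+9+6=35 → 306/341 = 0.8974
  tech: TP=727, FN=32+42+31+47=152 → 727/879 = 0.8271
  business: TP=367, FN=9+8+4+4=25 → 367/392 = 0.9362
  health: TP=189, FN=43+37+37+30=147 → 189/336 = 0.5625
Lowest is class 'sports' with recall = 0.454.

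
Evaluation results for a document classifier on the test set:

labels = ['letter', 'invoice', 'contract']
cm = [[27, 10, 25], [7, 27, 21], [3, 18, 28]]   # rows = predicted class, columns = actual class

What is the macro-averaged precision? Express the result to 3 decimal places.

Per-class precision (TP/(TP+FP)):
  letter: TP=27, FP=10+25=35 → 27/62 = 0.4355
  invoice: TP=27, FP=7+21=28 → 27/55 = 0.4909
  contract: TP=28, FP=3+18=21 → 28/49 = 0.5714
Macro-precision = mean = (0.4355 + 0.4909 + 0.5714) / 3 = 0.499

0.499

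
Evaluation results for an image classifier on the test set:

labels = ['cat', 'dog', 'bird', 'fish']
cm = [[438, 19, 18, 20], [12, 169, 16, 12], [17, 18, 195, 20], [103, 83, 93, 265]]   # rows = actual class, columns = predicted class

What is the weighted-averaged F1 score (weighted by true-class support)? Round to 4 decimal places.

Per-class F1 score (2·TP/(2·TP+FP+FN)):
  cat: TP=438, FP=12+17+103=132, FN=19+18+20=57 → 876/1065 = 0.82254
  dog: TP=169, FP=19+18+83=120, FN=12+16+12=40 → 338/498 = 0.67871
  bird: TP=195, FP=18+16+93=127, FN=17+18+20=55 → 390/572 = 0.68182
  fish: TP=265, FP=20+12+20=52, FN=103+83+93=279 → 530/861 = 0.61556
Weighted-F1 score = Σ (supportᵢ/N)·F1 scoreᵢ with N=1498: (495/1498)·0.82254 + (209/1498)·0.67871 + (250/1498)·0.68182 + (544/1498)·0.61556 = 0.7038

0.7038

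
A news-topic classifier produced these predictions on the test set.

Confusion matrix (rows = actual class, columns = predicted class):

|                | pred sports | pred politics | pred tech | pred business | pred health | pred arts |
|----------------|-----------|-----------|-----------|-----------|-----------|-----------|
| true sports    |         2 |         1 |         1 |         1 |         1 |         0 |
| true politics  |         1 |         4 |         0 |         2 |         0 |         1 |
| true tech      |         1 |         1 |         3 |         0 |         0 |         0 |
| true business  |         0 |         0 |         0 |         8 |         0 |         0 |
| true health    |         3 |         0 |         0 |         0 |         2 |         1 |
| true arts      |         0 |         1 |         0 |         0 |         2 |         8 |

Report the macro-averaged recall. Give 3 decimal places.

Per-class recall (TP/(TP+FN)):
  sports: TP=2, FN=1+1+1+1+0=4 → 2/6 = 0.3333
  politics: TP=4, FN=1+0+2+0+1=4 → 4/8 = 0.5000
  tech: TP=3, FN=1+1+0+0+0=2 → 3/5 = 0.6000
  business: TP=8, FN=0+0+0+0+0=0 → 8/8 = 1.0000
  health: TP=2, FN=3+0+0+0+1=4 → 2/6 = 0.3333
  arts: TP=8, FN=0+1+0+0+2=3 → 8/11 = 0.7273
Macro-recall = mean = (0.3333 + 0.5000 + 0.6000 + 1.0000 + 0.3333 + 0.7273) / 6 = 0.582

0.582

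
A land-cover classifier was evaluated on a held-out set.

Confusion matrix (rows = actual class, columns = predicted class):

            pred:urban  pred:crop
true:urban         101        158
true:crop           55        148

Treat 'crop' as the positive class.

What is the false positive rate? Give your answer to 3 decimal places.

0.610

FPR = FP/(FP+TN) = 158/(158+101) = 0.610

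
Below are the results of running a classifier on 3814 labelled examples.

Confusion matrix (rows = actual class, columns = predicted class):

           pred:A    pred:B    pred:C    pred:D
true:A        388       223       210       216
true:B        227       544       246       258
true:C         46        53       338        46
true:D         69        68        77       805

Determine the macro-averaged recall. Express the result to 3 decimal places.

Per-class recall (TP/(TP+FN)):
  A: TP=388, FN=223+210+216=649 → 388/1037 = 0.3742
  B: TP=544, FN=227+246+258=731 → 544/1275 = 0.4267
  C: TP=338, FN=46+53+46=145 → 338/483 = 0.6998
  D: TP=805, FN=69+68+77=214 → 805/1019 = 0.7900
Macro-recall = mean = (0.3742 + 0.4267 + 0.6998 + 0.7900) / 4 = 0.573

0.573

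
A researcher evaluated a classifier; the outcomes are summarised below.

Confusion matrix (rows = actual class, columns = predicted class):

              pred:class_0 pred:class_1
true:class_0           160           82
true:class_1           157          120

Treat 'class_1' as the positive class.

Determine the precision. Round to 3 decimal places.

0.594

Precision = TP/(TP+FP) = 120/(120+82) = 120/202 = 0.594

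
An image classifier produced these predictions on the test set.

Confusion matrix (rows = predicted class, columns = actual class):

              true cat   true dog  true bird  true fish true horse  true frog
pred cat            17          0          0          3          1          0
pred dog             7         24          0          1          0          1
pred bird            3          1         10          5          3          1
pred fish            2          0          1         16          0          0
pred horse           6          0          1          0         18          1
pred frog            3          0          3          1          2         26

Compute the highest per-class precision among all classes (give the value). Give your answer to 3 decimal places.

0.842

Per-class precision (TP/(TP+FP)):
  cat: TP=17, FP=0+0+3+1+0=4 → 17/21 = 0.8095
  dog: TP=24, FP=7+0+1+0+1=9 → 24/33 = 0.7273
  bird: TP=10, FP=3+1+5+3+1=13 → 10/23 = 0.4348
  fish: TP=16, FP=2+0+1+0+0=3 → 16/19 = 0.8421
  horse: TP=18, FP=6+0+1+0+1=8 → 18/26 = 0.6923
  frog: TP=26, FP=3+0+3+1+2=9 → 26/35 = 0.7429
Highest is class 'fish' with precision = 0.842.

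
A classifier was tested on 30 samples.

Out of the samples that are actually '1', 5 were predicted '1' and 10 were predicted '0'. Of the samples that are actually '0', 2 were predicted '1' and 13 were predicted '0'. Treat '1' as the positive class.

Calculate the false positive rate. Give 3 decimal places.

0.133

FPR = FP/(FP+TN) = 2/(2+13) = 0.133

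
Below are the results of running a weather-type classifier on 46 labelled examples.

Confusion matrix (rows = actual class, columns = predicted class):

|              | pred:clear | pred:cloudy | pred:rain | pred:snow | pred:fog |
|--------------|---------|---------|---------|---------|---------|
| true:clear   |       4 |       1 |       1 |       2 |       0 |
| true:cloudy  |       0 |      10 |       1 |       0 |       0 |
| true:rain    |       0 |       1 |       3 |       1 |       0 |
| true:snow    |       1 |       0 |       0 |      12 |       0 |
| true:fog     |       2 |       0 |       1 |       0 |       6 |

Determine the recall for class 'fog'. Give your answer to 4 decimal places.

0.6667

recall = TP/(TP+FN).
fog: TP=6, FN=2+0+1+0=3 → 6/9 = 0.66667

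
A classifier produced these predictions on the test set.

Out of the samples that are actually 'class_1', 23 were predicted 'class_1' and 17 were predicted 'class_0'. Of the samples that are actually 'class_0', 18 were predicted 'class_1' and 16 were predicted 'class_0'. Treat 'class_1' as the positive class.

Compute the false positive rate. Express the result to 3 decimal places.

FPR = FP/(FP+TN) = 18/(18+16) = 0.529

0.529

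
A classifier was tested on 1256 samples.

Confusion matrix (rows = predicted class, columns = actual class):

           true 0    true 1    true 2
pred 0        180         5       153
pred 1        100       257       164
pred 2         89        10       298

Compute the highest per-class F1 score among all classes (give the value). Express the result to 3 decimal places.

0.648

Per-class F1 score (2·TP/(2·TP+FP+FN)):
  0: TP=180, FP=5+153=158, FN=100+89=189 → 360/707 = 0.5092
  1: TP=257, FP=100+164=264, FN=5+10=15 → 514/793 = 0.6482
  2: TP=298, FP=89+10=99, FN=153+164=317 → 596/1012 = 0.5889
Highest is class '1' with F1 score = 0.648.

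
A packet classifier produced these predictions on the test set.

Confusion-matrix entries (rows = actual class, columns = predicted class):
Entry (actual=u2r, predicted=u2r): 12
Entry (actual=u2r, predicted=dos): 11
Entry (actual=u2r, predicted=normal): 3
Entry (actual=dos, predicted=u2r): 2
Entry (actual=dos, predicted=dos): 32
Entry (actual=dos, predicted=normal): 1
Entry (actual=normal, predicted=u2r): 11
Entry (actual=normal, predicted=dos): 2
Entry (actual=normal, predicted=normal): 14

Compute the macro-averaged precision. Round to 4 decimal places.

0.6563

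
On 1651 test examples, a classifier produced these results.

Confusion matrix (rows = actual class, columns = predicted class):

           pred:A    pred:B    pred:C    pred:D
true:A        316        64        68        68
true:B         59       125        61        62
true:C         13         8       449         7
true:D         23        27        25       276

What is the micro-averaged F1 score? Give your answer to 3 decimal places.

Micro-averaging pools counts across classes: ΣTP=1166, ΣFP=485, ΣFN=485.
Micro-F1 score = 2·TP/(2·TP+FP+FN) on pooled counts = 0.706 (equals overall accuracy in single-label multiclass).

0.706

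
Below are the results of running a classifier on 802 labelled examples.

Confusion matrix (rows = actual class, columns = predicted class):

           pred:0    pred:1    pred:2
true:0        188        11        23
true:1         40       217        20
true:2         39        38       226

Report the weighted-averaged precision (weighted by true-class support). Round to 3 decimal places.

0.794

Per-class precision (TP/(TP+FP)):
  0: TP=188, FP=40+39=79 → 188/267 = 0.7041
  1: TP=217, FP=11+38=49 → 217/266 = 0.8158
  2: TP=226, FP=23+20=43 → 226/269 = 0.8401
Weighted-precision = Σ (supportᵢ/N)·precisionᵢ with N=802: (222/802)·0.7041 + (277/802)·0.8158 + (303/802)·0.8401 = 0.794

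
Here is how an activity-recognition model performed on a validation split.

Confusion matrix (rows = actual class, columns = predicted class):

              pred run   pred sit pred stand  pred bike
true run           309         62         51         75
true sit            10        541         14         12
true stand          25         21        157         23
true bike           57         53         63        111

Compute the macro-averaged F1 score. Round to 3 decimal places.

0.651

Per-class F1 score (2·TP/(2·TP+FP+FN)):
  run: TP=309, FP=10+25+57=92, FN=62+51+75=188 → 618/898 = 0.6882
  sit: TP=541, FP=62+21+53=136, FN=10+14+12=36 → 1082/1254 = 0.8628
  stand: TP=157, FP=51+14+63=128, FN=25+21+23=69 → 314/511 = 0.6145
  bike: TP=111, FP=75+12+23=110, FN=57+53+63=173 → 222/505 = 0.4396
Macro-F1 score = mean = (0.6882 + 0.8628 + 0.6145 + 0.4396) / 4 = 0.651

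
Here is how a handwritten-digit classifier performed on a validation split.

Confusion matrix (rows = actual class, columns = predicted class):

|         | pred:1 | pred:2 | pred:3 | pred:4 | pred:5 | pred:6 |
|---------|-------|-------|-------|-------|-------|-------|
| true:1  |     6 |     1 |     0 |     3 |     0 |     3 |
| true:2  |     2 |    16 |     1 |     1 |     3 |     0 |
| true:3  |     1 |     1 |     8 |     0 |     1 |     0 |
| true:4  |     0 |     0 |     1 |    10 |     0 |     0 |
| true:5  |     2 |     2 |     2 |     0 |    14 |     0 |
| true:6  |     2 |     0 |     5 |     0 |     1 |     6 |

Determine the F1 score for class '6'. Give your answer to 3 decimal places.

0.522

Take TP from the diagonal, FP from the rest of the '6' prediction marginal, FN from the rest of the '6' actual marginal.
F1 score = 2·TP/(2·TP+FP+FN).
6: TP=6, FP=3+0+0+0+0=3, FN=2+0+5+0+1=8 → 12/23 = 0.5217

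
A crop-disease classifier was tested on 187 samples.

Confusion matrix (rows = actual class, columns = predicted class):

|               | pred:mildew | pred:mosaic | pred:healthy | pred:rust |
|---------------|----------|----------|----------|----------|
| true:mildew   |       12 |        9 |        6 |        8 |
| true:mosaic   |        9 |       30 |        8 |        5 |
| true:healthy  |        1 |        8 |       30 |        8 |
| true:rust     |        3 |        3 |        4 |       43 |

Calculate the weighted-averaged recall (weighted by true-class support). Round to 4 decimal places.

Per-class recall (TP/(TP+FN)):
  mildew: TP=12, FN=9+6+8=23 → 12/35 = 0.34286
  mosaic: TP=30, FN=9+8+5=22 → 30/52 = 0.57692
  healthy: TP=30, FN=1+8+8=17 → 30/47 = 0.63830
  rust: TP=43, FN=3+3+4=10 → 43/53 = 0.81132
Weighted-recall = Σ (supportᵢ/N)·recallᵢ with N=187: (35/187)·0.34286 + (52/187)·0.57692 + (47/187)·0.63830 + (53/187)·0.81132 = 0.6150

0.6150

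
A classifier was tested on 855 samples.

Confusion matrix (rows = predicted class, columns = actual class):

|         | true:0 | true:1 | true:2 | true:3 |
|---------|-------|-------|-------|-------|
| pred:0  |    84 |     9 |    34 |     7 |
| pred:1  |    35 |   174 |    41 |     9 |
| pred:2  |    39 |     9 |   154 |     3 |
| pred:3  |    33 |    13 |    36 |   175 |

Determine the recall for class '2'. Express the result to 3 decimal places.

0.581

One-vs-rest for '2': TP = diagonal; FP = other classes predicted '2'; FN = '2' predicted as other.
recall = TP/(TP+FN).
2: TP=154, FN=34+41+36=111 → 154/265 = 0.5811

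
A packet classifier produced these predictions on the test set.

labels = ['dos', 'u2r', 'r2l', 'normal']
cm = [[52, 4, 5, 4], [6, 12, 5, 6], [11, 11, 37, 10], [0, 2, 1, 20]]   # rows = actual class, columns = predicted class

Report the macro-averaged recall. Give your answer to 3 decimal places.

0.655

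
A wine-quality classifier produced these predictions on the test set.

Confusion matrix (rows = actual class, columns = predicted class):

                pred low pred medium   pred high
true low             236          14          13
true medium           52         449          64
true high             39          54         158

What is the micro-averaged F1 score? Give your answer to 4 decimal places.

Micro-averaging pools counts across classes: ΣTP=843, ΣFP=236, ΣFN=236.
Micro-F1 score = 2·TP/(2·TP+FP+FN) on pooled counts = 0.7813 (equals overall accuracy in single-label multiclass).

0.7813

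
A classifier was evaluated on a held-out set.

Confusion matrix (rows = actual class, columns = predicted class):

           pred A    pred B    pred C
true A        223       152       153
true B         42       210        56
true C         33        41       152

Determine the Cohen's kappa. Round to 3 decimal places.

0.338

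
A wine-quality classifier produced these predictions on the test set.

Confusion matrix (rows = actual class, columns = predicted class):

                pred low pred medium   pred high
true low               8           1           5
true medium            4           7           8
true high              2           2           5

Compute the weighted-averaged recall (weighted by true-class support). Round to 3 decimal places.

0.476

Per-class recall (TP/(TP+FN)):
  low: TP=8, FN=1+5=6 → 8/14 = 0.5714
  medium: TP=7, FN=4+8=12 → 7/19 = 0.3684
  high: TP=5, FN=2+2=4 → 5/9 = 0.5556
Weighted-recall = Σ (supportᵢ/N)·recallᵢ with N=42: (14/42)·0.5714 + (19/42)·0.3684 + (9/42)·0.5556 = 0.476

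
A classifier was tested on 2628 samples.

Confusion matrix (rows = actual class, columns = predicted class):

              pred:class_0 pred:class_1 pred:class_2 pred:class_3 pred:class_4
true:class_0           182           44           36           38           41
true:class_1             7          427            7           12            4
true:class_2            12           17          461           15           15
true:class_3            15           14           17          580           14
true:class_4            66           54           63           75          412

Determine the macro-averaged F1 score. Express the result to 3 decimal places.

0.766

Per-class F1 score (2·TP/(2·TP+FP+FN)):
  class_0: TP=182, FP=7+12+15+66=100, FN=44+36+38+41=159 → 364/623 = 0.5843
  class_1: TP=427, FP=44+17+14+54=129, FN=7+7+12+4=30 → 854/1013 = 0.8430
  class_2: TP=461, FP=36+7+17+63=123, FN=12+17+15+15=59 → 922/1104 = 0.8351
  class_3: TP=580, FP=38+12+15+75=140, FN=15+14+17+14=60 → 1160/1360 = 0.8529
  class_4: TP=412, FP=41+4+15+14=74, FN=66+54+63+75=258 → 824/1156 = 0.7128
Macro-F1 score = mean = (0.5843 + 0.8430 + 0.8351 + 0.8529 + 0.7128) / 5 = 0.766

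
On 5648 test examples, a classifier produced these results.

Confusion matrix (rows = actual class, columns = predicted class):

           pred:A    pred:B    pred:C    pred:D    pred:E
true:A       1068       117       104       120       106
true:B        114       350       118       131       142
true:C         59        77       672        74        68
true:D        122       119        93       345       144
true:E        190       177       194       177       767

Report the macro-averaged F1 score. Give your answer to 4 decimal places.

0.5429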